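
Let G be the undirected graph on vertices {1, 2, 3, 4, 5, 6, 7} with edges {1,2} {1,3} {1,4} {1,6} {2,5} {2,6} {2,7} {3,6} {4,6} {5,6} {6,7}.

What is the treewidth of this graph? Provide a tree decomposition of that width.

Treewidth 2.
Bags: B1 = {1, 2, 6}  B2 = {1, 3, 6}  B3 = {2, 6, 7}  B4 = {2, 5, 6}  B5 = {1, 4, 6}
Tree: B1–B2, B1–B3, B3–B4, B1–B5

Each bag holds 3 vertices, so the decomposition has width 2, which upper-bounds the treewidth. On the other hand G contains the 3-clique {1, 2, 6}. A clique must lie in a single bag of any decomposition, so no decomposition can have width below 2. Combining the bounds, tw(G) = 2.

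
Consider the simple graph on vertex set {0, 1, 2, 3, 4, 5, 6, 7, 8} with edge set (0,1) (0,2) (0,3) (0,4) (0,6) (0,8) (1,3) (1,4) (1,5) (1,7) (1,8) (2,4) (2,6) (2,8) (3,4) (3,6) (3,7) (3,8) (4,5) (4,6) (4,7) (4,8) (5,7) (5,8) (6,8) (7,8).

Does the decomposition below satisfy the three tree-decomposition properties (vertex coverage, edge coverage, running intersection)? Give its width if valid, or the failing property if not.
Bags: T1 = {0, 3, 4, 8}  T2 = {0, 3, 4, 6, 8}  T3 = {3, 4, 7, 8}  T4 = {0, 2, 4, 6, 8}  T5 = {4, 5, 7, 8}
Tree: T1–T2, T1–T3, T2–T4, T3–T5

A tree decomposition must satisfy three properties: every vertex lies in some bag; for every edge, both endpoints lie together in some bag; and for every vertex, the bags containing it form a connected subtree. Here vertex 1 appears in no bag, so the decomposition is invalid.

No — vertex 1 appears in no bag.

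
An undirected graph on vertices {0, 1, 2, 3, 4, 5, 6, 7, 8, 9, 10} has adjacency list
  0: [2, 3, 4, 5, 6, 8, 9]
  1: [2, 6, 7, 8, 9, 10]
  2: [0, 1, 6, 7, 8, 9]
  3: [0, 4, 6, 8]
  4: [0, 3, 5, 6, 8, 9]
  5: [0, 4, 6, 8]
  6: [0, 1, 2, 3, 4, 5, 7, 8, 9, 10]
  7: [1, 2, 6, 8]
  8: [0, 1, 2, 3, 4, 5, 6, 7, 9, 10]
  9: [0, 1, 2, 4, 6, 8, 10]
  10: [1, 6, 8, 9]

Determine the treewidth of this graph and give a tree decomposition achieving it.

Treewidth 4.
Bags: B1 = {0, 2, 6, 8, 9}  B2 = {1, 2, 6, 8, 9}  B3 = {1, 6, 8, 9, 10}  B4 = {0, 4, 6, 8, 9}  B5 = {1, 2, 6, 7, 8}  B6 = {0, 3, 4, 6, 8}  B7 = {0, 4, 5, 6, 8}
Tree: B1–B2, B2–B3, B1–B4, B2–B5, B4–B6, B4–B7

Each bag holds 5 vertices, so the decomposition has width 4, which upper-bounds the treewidth. On the other hand G contains the 5-clique {0, 2, 6, 8, 9}. A clique must lie in a single bag of any decomposition, so no decomposition can have width below 4. Hence tw(G) = 4 exactly.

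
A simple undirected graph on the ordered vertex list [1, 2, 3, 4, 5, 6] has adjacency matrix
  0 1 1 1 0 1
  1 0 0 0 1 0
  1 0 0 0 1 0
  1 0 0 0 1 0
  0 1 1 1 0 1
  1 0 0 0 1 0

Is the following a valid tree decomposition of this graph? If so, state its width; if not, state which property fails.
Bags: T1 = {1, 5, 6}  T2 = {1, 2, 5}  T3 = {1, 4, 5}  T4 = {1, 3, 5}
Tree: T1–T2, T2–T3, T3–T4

Yes; width 2.

Checking the three conditions: (i) the bags cover all of {1, 2, 3, 4, 5, 6}; (ii) for each edge, some bag contains both endpoints; (iii) the bags containing any fixed vertex form a subtree. All hold, so the decomposition is valid with width 3 − 1 = 2.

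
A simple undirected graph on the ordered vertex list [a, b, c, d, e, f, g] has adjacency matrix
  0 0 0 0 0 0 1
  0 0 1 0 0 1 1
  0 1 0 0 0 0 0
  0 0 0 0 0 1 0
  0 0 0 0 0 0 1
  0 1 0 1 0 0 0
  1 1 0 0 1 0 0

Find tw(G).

A width-1 tree decomposition is:
Bags: B1 = {a, g}  B2 = {b, g}  B3 = {b, c}  B4 = {b, f}  B5 = {e, g}  B6 = {d, f}
Tree: B1–B2, B2–B3, B3–B4, B2–B5, B4–B6
Every bag has size at most 2, so the width is 2 − 1 = 1 and tw(G) ≤ 1. Any graph with an edge has treewidth ≥ 1, and G has the edge g–a. Combining the bounds, tw(G) = 1.

1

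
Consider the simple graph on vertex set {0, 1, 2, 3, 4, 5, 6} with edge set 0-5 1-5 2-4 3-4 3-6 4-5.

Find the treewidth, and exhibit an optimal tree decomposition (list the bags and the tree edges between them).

Treewidth 1.
One optimal decomposition is:
Bags: B1 = {4, 5}  B2 = {1, 5}  B3 = {0, 5}  B4 = {3, 4}  B5 = {3, 6}  B6 = {2, 4}
Tree: B1–B2, B1–B3, B1–B4, B4–B5, B4–B6

Every bag has size at most 2, so the width is 2 − 1 = 1 and tw(G) ≤ 1. G has an edge, so its treewidth is at least 1. Combining the bounds, tw(G) = 1.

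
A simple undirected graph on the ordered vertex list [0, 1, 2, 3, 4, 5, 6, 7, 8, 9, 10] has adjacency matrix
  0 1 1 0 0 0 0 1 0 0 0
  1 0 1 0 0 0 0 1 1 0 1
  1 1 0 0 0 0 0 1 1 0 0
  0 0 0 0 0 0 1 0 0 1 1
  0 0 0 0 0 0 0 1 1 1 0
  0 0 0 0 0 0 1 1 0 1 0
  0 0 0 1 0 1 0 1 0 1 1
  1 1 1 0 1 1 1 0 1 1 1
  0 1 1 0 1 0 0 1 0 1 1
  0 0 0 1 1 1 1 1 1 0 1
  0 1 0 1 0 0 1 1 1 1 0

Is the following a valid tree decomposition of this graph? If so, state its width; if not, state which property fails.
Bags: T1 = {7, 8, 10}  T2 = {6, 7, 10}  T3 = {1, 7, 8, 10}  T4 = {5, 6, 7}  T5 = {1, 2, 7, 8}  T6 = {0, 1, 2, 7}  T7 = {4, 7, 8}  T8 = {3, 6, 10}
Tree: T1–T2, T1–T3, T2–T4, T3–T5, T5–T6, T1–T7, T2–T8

A tree decomposition must satisfy three properties: every vertex lies in some bag; for every edge, both endpoints lie together in some bag; and for every vertex, the bags containing it form a connected subtree. Here vertex 9 appears in no bag, so the decomposition is invalid.

No — vertex 9 appears in no bag.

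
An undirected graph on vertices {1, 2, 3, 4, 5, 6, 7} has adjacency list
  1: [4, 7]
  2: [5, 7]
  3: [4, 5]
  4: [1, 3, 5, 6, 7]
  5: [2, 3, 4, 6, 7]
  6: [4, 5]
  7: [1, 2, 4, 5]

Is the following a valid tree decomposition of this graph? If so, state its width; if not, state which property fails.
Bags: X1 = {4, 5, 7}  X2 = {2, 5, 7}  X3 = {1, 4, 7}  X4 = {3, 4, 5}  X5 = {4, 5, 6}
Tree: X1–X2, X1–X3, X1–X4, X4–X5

Checking the three conditions: (i) the bags cover all of {1, 2, 3, 4, 5, 6, 7}; (ii) for each edge, some bag contains both endpoints; (iii) the bags containing any fixed vertex form a subtree. All hold, so the decomposition is valid with width 3 − 1 = 2.

Yes; width 2.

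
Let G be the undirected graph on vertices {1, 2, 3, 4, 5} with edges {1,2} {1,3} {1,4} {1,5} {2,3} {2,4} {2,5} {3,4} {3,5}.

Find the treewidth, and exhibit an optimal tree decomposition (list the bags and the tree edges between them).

Every bag has size at most 4, so the width is 4 − 1 = 3 and tw(G) ≤ 3. On the other hand G contains the 4-clique {1, 2, 3, 4}. A clique must lie in a single bag of any decomposition, so no decomposition can have width below 3. The upper and lower bounds meet at 3, so that is the treewidth.

Treewidth 3.
One optimal decomposition is:
Bags: B1 = {1, 2, 3, 4}  B2 = {1, 2, 3, 5}
Tree: B1–B2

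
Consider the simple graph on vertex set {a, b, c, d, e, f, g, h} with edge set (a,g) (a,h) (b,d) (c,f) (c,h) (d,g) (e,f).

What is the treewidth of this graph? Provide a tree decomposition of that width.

Treewidth 1.
One optimal decomposition is:
Bags: B1 = {e, f}  B2 = {c, f}  B3 = {c, h}  B4 = {a, h}  B5 = {a, g}  B6 = {d, g}  B7 = {b, d}
Tree: B1–B2, B2–B3, B3–B4, B4–B5, B5–B6, B6–B7

Every bag has size at most 2, so the width is 2 − 1 = 1 and tw(G) ≤ 1. Since G has at least one edge (e.g. e–f), it is not an edgeless graph, so tw(G) ≥ 1. Hence tw(G) = 1 exactly.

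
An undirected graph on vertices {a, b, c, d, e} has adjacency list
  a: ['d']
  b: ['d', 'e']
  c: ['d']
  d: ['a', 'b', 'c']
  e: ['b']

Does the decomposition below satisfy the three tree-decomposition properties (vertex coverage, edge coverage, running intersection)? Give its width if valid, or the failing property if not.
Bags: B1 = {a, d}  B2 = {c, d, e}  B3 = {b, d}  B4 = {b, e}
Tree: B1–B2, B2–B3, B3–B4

No — bags containing vertex e are not connected in the tree.

A tree decomposition must satisfy three properties: every vertex lies in some bag; for every edge, both endpoints lie together in some bag; and for every vertex, the bags containing it form a connected subtree. Here bags containing vertex e are not connected in the tree, so the decomposition is invalid.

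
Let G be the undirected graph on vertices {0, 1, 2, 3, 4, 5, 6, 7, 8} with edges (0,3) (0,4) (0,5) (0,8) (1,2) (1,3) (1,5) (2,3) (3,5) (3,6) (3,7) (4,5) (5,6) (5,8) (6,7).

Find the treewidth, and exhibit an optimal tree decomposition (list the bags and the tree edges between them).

Treewidth 2.
One such decomposition:
Bags: B1 = {3, 5, 6}  B2 = {1, 3, 5}  B3 = {0, 3, 5}  B4 = {0, 4, 5}  B5 = {0, 5, 8}  B6 = {3, 6, 7}  B7 = {1, 2, 3}
Tree: B1–B2, B1–B3, B3–B4, B3–B5, B1–B6, B2–B7

Every bag has size at most 3, so the width is 3 − 1 = 2 and tw(G) ≤ 2. On the other hand G contains the 3-clique {0, 5, 8}. A clique must lie in a single bag of any decomposition, so no decomposition can have width below 2. Hence tw(G) = 2 exactly.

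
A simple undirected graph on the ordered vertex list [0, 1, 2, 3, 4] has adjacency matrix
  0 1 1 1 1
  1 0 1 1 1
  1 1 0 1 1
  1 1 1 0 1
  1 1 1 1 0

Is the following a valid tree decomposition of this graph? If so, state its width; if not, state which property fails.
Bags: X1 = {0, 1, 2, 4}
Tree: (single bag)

No — vertex 3 appears in no bag.

A tree decomposition must satisfy three properties: every vertex lies in some bag; for every edge, both endpoints lie together in some bag; and for every vertex, the bags containing it form a connected subtree. Here vertex 3 appears in no bag, so the decomposition is invalid.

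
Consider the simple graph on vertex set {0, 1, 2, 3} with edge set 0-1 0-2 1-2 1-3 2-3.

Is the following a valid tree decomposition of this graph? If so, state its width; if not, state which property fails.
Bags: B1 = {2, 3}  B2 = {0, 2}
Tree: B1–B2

No — vertex 1 appears in no bag.

A tree decomposition must satisfy three properties: every vertex lies in some bag; for every edge, both endpoints lie together in some bag; and for every vertex, the bags containing it form a connected subtree. Here vertex 1 appears in no bag, so the decomposition is invalid.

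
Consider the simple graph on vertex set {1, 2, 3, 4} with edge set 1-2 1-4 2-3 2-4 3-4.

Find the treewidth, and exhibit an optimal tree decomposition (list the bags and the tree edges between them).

Each bag holds 3 vertices, so the decomposition has width 2, which upper-bounds the treewidth. For the lower bound, the 3 vertices {1, 2, 4} are pairwise adjacent, and any tree decomposition puts a clique entirely inside one bag — forcing width ≥ 2. The upper and lower bounds meet at 2, so that is the treewidth.

Treewidth 2.
One such decomposition:
Bags: B1 = {2, 3, 4}  B2 = {1, 2, 4}
Tree: B1–B2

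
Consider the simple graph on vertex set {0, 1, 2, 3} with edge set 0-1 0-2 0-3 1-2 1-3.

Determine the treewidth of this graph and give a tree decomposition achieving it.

Every bag has size at most 3, so the width is 3 − 1 = 2 and tw(G) ≤ 2. On the other hand G contains the 3-clique {0, 1, 2}. A clique must lie in a single bag of any decomposition, so no decomposition can have width below 2. The upper and lower bounds meet at 2, so that is the treewidth.

Treewidth 2.
Bags: B1 = {0, 1, 2}  B2 = {0, 1, 3}
Tree: B1–B2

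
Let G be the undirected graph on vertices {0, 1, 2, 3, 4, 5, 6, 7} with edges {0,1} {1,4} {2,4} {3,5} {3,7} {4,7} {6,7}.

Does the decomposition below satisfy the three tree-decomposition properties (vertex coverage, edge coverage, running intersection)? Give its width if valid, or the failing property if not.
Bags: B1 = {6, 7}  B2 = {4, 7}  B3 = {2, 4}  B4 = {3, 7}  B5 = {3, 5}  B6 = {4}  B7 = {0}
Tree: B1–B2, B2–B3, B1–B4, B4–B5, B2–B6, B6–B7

A tree decomposition must satisfy three properties: every vertex lies in some bag; for every edge, both endpoints lie together in some bag; and for every vertex, the bags containing it form a connected subtree. Here vertex 1 appears in no bag, so the decomposition is invalid.

No — vertex 1 appears in no bag.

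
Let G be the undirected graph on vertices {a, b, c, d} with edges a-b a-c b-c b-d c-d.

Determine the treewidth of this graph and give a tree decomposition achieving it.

Each bag holds 3 vertices, so the decomposition has width 2, which upper-bounds the treewidth. On the other hand G contains the 3-clique {b, c, d}. A clique must lie in a single bag of any decomposition, so no decomposition can have width below 2. Hence tw(G) = 2 exactly.

Treewidth 2.
One optimal decomposition is:
Bags: B1 = {b, c, d}  B2 = {a, b, c}
Tree: B1–B2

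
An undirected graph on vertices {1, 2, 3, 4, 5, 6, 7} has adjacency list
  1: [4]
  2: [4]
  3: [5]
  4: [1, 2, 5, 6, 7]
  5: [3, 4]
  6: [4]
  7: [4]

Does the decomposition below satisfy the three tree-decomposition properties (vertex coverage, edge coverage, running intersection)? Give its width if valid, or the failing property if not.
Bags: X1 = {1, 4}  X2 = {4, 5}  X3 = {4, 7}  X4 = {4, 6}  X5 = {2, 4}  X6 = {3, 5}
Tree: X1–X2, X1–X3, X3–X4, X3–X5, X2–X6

Vertex coverage: the bags together contain {1, 2, 3, 4, 5, 6, 7}, the full vertex set. Edge coverage: each edge of G has both endpoints in at least one bag. Running intersection: for every vertex, the bags containing it form a connected subtree. All three properties hold, so this is a valid tree decomposition of width max|bag| − 1 = 1, and hence tw(G) ≤ 1.

Yes; width 1.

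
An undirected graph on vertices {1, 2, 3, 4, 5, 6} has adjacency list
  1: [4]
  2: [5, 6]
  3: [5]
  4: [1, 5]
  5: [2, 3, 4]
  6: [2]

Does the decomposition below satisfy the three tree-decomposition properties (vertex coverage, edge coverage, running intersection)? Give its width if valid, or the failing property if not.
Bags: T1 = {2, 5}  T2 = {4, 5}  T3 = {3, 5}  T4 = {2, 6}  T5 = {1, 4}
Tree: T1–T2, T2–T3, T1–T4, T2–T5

Yes; width 1.

Vertex coverage: the bags together contain {1, 2, 3, 4, 5, 6}, the full vertex set. Edge coverage: each edge of G has both endpoints in at least one bag. Running intersection: for every vertex, the bags containing it form a connected subtree. All three properties hold, so this is a valid tree decomposition of width max|bag| − 1 = 1, and hence tw(G) ≤ 1.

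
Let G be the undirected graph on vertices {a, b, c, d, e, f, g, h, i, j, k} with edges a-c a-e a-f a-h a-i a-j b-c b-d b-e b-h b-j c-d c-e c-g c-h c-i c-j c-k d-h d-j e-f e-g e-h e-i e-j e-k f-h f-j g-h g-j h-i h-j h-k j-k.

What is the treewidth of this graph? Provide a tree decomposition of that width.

The largest bag has 5 vertices, giving width 4; this decomposition certifies tw(G) ≤ 4. Conversely, {b, c, d, h, j} is a clique of size 5, and the vertices of any clique must share a bag in every tree decomposition; so some bag has ≥ 5 vertices and tw(G) ≥ 4. Hence tw(G) = 4 exactly.

Treewidth 4.
Bags: B1 = {c, e, h, j, k}  B2 = {a, c, e, h, j}  B3 = {b, c, e, h, j}  B4 = {a, c, e, h, i}  B5 = {a, e, f, h, j}  B6 = {c, e, g, h, j}  B7 = {b, c, d, h, j}
Tree: B1–B2, B2–B3, B2–B4, B2–B5, B1–B6, B3–B7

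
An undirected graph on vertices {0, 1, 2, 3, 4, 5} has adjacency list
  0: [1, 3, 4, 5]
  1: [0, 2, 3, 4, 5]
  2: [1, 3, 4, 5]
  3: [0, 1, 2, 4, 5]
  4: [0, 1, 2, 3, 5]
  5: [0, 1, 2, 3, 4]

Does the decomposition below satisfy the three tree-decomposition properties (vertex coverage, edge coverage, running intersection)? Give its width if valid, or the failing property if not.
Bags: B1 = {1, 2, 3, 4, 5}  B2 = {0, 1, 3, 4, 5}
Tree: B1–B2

Checking the three conditions: (i) the bags cover all of {0, 1, 2, 3, 4, 5}; (ii) for each edge, some bag contains both endpoints; (iii) the bags containing any fixed vertex form a subtree. All hold, so the decomposition is valid with width 5 − 1 = 4.

Yes; width 4.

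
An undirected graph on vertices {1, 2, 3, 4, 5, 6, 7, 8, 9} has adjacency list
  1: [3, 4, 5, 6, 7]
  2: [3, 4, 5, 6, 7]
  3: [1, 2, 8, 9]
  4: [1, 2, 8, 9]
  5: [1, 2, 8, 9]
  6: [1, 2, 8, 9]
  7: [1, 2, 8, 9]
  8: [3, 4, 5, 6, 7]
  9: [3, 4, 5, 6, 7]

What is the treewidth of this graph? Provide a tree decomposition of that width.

Every bag has size at most 5, so the width is 5 − 1 = 4 and tw(G) ≤ 4. For the lower bound: the 5 vertex sets {2,5}, {6,9}, {3,8}, {1}, {7} are disjoint, each induces a connected subgraph, and every pair is joined by at least one edge of G. Contracting each set to a single vertex therefore yields K_{5} as a minor, and since treewidth is minor-monotone, tw(G) ≥ tw(K_{5}) = 4. Therefore the treewidth is 4.

Treewidth 4.
One optimal decomposition is:
Bags: B1 = {1, 2, 5, 8, 9}  B2 = {1, 2, 6, 8, 9}  B3 = {1, 2, 3, 8, 9}  B4 = {1, 2, 7, 8, 9}  B5 = {1, 2, 4, 8, 9}
Tree: B1–B2, B2–B3, B3–B4, B4–B5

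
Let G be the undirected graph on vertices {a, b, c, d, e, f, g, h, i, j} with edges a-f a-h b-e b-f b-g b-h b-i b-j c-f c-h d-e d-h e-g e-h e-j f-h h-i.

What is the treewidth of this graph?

2

A width-2 tree decomposition is:
Bags: B1 = {b, e, h}  B2 = {b, f, h}  B3 = {a, f, h}  B4 = {d, e, h}  B5 = {b, e, g}  B6 = {b, h, i}  B7 = {b, e, j}  B8 = {c, f, h}
Tree: B1–B2, B2–B3, B1–B4, B1–B5, B1–B6, B5–B7, B3–B8
Every bag has size at most 3, so the width is 3 − 1 = 2 and tw(G) ≤ 2. For the lower bound, the 3 vertices {b, e, g} are pairwise adjacent, and any tree decomposition puts a clique entirely inside one bag — forcing width ≥ 2. Combining the bounds, tw(G) = 2.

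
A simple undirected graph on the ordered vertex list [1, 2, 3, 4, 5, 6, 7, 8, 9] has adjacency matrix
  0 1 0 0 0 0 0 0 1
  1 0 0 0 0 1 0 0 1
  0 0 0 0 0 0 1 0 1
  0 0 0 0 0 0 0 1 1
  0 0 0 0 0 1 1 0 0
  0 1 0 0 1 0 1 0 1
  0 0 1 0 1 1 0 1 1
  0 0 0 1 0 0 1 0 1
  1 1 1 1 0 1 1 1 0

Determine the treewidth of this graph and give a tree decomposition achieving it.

Treewidth 2.
One optimal decomposition is:
Bags: B1 = {7, 8, 9}  B2 = {4, 8, 9}  B3 = {6, 7, 9}  B4 = {5, 6, 7}  B5 = {3, 7, 9}  B6 = {2, 6, 9}  B7 = {1, 2, 9}
Tree: B1–B2, B1–B3, B3–B4, B3–B5, B3–B6, B6–B7

Each bag holds 3 vertices, so the decomposition has width 2, which upper-bounds the treewidth. For the lower bound, the 3 vertices {1, 2, 9} are pairwise adjacent, and any tree decomposition puts a clique entirely inside one bag — forcing width ≥ 2. The upper and lower bounds meet at 2, so that is the treewidth.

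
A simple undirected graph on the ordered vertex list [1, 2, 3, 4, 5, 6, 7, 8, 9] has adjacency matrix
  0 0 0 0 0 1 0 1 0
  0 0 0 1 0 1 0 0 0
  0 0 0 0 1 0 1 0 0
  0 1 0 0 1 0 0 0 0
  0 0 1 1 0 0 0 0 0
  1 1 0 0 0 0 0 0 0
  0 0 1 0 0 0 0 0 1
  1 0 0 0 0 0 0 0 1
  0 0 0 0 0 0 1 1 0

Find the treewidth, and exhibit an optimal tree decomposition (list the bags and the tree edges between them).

The largest bag has 3 vertices, giving width 2; this decomposition certifies tw(G) ≤ 2. For the lower bound, G contains the cycle 4–5–3–7–9–8–1–6–2–4, so G is not a forest; only forests have treewidth ≤ 1, hence tw(G) ≥ 2. Combining the bounds, tw(G) = 2.

Treewidth 2.
Bags: B1 = {3, 4, 5}  B2 = {3, 4, 7}  B3 = {4, 7, 9}  B4 = {4, 8, 9}  B5 = {1, 4, 8}  B6 = {1, 4, 6}  B7 = {2, 4, 6}
Tree: B1–B2, B2–B3, B3–B4, B4–B5, B5–B6, B6–B7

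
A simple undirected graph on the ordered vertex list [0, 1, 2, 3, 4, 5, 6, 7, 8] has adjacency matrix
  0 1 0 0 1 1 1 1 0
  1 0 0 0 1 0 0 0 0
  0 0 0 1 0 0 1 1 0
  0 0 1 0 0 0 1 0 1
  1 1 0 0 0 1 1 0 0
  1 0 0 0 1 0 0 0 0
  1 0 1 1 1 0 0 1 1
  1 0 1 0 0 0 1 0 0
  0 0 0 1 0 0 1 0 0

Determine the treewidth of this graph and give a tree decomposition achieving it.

Treewidth 2.
One such decomposition:
Bags: B1 = {0, 1, 4}  B2 = {0, 4, 6}  B3 = {0, 4, 5}  B4 = {0, 6, 7}  B5 = {2, 6, 7}  B6 = {2, 3, 6}  B7 = {3, 6, 8}
Tree: B1–B2, B1–B3, B2–B4, B4–B5, B5–B6, B6–B7

Every bag has size at most 3, so the width is 3 − 1 = 2 and tw(G) ≤ 2. On the other hand G contains the 3-clique {0, 1, 4}. A clique must lie in a single bag of any decomposition, so no decomposition can have width below 2. The upper and lower bounds meet at 2, so that is the treewidth.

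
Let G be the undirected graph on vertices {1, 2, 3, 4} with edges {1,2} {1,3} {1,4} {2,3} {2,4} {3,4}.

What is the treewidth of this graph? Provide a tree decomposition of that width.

With just one bag of size 4, the width is 4 − 1 = 3, so tw(G) ≤ 3. On the other hand G contains the 4-clique {1, 2, 3, 4}. A clique must lie in a single bag of any decomposition, so no decomposition can have width below 3. Combining the bounds, tw(G) = 3.

Treewidth 3.
One optimal decomposition is:
Bags: B1 = {1, 2, 3, 4}
Tree: (single bag)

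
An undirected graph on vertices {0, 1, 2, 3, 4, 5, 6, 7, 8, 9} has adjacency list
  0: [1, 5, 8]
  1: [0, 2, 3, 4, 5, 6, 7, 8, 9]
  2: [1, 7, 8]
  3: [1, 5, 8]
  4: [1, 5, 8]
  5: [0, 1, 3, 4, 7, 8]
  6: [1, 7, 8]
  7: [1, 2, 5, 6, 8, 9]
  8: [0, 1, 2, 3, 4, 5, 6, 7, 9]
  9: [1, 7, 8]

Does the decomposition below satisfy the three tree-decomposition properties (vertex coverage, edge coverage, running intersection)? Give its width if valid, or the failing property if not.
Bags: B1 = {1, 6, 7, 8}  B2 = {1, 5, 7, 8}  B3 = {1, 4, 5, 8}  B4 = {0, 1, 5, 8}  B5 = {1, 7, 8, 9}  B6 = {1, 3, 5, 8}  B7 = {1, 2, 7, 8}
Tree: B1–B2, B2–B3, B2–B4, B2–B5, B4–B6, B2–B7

Yes; width 3.

Checking the three conditions: (i) the bags cover all of {0, 1, 2, 3, 4, 5, 6, 7, 8, 9}; (ii) for each edge, some bag contains both endpoints; (iii) the bags containing any fixed vertex form a subtree. All hold, so the decomposition is valid with width 4 − 1 = 3.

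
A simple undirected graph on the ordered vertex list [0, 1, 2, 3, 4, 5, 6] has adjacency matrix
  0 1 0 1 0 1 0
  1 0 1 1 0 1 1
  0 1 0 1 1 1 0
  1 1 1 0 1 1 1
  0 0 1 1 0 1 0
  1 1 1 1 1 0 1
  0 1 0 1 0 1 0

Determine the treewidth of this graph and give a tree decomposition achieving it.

Treewidth 3.
One optimal decomposition is:
Bags: B1 = {1, 3, 5, 6}  B2 = {1, 2, 3, 5}  B3 = {0, 1, 3, 5}  B4 = {2, 3, 4, 5}
Tree: B1–B2, B1–B3, B2–B4

The largest bag has 4 vertices, giving width 3; this decomposition certifies tw(G) ≤ 3. On the other hand G contains the 4-clique {0, 1, 3, 5}. A clique must lie in a single bag of any decomposition, so no decomposition can have width below 3. Hence tw(G) = 3 exactly.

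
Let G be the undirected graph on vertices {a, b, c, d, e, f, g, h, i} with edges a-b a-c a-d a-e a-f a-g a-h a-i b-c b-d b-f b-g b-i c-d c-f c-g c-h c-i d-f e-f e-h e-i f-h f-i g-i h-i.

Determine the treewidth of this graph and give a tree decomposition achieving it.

Every bag has size at most 5, so the width is 5 − 1 = 4 and tw(G) ≤ 4. For the lower bound, the 5 vertices {a, b, c, g, i} are pairwise adjacent, and any tree decomposition puts a clique entirely inside one bag — forcing width ≥ 4. Combining the bounds, tw(G) = 4.

Treewidth 4.
Bags: B1 = {a, e, f, h, i}  B2 = {a, c, f, h, i}  B3 = {a, b, c, f, i}  B4 = {a, b, c, g, i}  B5 = {a, b, c, d, f}
Tree: B1–B2, B2–B3, B3–B4, B3–B5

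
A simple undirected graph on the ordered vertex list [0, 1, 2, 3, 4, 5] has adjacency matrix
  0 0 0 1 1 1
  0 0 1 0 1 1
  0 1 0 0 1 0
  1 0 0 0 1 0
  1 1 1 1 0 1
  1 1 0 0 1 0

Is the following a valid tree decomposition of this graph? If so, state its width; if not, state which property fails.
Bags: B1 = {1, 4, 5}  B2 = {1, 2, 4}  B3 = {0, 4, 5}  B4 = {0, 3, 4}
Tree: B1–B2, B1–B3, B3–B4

Yes; width 2.

Vertex coverage: the bags together contain {0, 1, 2, 3, 4, 5}, the full vertex set. Edge coverage: each edge of G has both endpoints in at least one bag. Running intersection: for every vertex, the bags containing it form a connected subtree. All three properties hold, so this is a valid tree decomposition of width max|bag| − 1 = 2, and hence tw(G) ≤ 2.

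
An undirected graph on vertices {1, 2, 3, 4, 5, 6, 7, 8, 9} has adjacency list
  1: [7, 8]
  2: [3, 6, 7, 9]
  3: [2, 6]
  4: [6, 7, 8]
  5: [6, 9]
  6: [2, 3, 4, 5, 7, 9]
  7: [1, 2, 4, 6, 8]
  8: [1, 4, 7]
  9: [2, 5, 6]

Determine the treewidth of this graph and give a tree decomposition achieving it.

Treewidth 2.
One such decomposition:
Bags: B1 = {2, 6, 7}  B2 = {2, 6, 9}  B3 = {4, 6, 7}  B4 = {5, 6, 9}  B5 = {4, 7, 8}  B6 = {2, 3, 6}  B7 = {1, 7, 8}
Tree: B1–B2, B1–B3, B2–B4, B3–B5, B2–B6, B5–B7

Each bag holds 3 vertices, so the decomposition has width 2, which upper-bounds the treewidth. For the lower bound, the 3 vertices {1, 7, 8} are pairwise adjacent, and any tree decomposition puts a clique entirely inside one bag — forcing width ≥ 2. Combining the bounds, tw(G) = 2.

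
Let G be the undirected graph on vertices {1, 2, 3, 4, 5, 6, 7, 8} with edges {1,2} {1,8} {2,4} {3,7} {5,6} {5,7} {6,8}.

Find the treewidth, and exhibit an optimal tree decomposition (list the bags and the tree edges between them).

The largest bag has 2 vertices, giving width 1; this decomposition certifies tw(G) ≤ 1. Since G has at least one edge (e.g. 4–2), it is not an edgeless graph, so tw(G) ≥ 1. Therefore the treewidth is 1.

Treewidth 1.
One such decomposition:
Bags: B1 = {2, 4}  B2 = {1, 2}  B3 = {1, 8}  B4 = {6, 8}  B5 = {5, 6}  B6 = {5, 7}  B7 = {3, 7}
Tree: B1–B2, B2–B3, B3–B4, B4–B5, B5–B6, B6–B7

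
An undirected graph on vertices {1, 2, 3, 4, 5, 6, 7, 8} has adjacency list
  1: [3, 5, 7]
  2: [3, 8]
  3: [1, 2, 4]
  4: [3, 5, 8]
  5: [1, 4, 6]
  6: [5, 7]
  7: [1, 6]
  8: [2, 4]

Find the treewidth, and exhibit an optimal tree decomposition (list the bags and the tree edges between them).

Treewidth 2.
Bags: B1 = {2, 3, 8}  B2 = {3, 4, 8}  B3 = {1, 3, 4}  B4 = {1, 4, 5}  B5 = {1, 5, 7}  B6 = {5, 6, 7}
Tree: B1–B2, B2–B3, B3–B4, B4–B5, B5–B6

The largest bag has 3 vertices, giving width 2; this decomposition certifies tw(G) ≤ 2. For the lower bound, G contains the cycle 2–8–4–3–2, so G is not a forest; only forests have treewidth ≤ 1, hence tw(G) ≥ 2. Hence tw(G) = 2 exactly.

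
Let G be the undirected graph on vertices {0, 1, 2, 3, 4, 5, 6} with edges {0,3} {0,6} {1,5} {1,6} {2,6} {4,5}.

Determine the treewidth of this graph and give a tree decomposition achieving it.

Treewidth 1.
One such decomposition:
Bags: B1 = {2, 6}  B2 = {1, 6}  B3 = {0, 6}  B4 = {1, 5}  B5 = {0, 3}  B6 = {4, 5}
Tree: B1–B2, B2–B3, B2–B4, B3–B5, B4–B6

The largest bag has 2 vertices, giving width 1; this decomposition certifies tw(G) ≤ 1. Since G has at least one edge (e.g. 6–2), it is not an edgeless graph, so tw(G) ≥ 1. The upper and lower bounds meet at 1, so that is the treewidth.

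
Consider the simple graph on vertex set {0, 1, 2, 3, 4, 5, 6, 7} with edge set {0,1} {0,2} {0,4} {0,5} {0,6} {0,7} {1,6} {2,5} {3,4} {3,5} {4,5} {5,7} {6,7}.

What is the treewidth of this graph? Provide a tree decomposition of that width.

Each bag holds 3 vertices, so the decomposition has width 2, which upper-bounds the treewidth. Conversely, {0, 1, 6} is a clique of size 3, and the vertices of any clique must share a bag in every tree decomposition; so some bag has ≥ 3 vertices and tw(G) ≥ 2. Therefore the treewidth is 2.

Treewidth 2.
One such decomposition:
Bags: B1 = {0, 6, 7}  B2 = {0, 5, 7}  B3 = {0, 2, 5}  B4 = {0, 4, 5}  B5 = {3, 4, 5}  B6 = {0, 1, 6}
Tree: B1–B2, B2–B3, B2–B4, B4–B5, B1–B6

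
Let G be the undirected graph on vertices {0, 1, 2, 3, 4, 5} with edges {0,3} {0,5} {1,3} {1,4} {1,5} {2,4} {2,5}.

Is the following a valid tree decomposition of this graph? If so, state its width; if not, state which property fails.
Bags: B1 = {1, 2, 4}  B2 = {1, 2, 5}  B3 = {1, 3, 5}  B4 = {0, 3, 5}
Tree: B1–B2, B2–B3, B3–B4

Every vertex of G appears in some bag (union = {0, 1, 2, 3, 4, 5}); every edge is covered by a bag; and for each vertex v the set of bags containing v is connected in the bag tree. The decomposition is therefore valid. The largest bag has 3 vertices, so the width is 2.

Yes; width 2.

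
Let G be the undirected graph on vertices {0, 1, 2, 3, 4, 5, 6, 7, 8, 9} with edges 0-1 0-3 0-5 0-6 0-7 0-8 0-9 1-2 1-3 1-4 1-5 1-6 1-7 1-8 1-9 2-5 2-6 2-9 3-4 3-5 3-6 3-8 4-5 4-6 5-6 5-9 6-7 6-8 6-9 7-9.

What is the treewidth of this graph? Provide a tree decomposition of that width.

The largest bag has 5 vertices, giving width 4; this decomposition certifies tw(G) ≤ 4. Conversely, {0, 1, 5, 6, 9} is a clique of size 5, and the vertices of any clique must share a bag in every tree decomposition; so some bag has ≥ 5 vertices and tw(G) ≥ 4. Combining the bounds, tw(G) = 4.

Treewidth 4.
One optimal decomposition is:
Bags: B1 = {1, 2, 5, 6, 9}  B2 = {0, 1, 5, 6, 9}  B3 = {0, 1, 3, 5, 6}  B4 = {1, 3, 4, 5, 6}  B5 = {0, 1, 6, 7, 9}  B6 = {0, 1, 3, 6, 8}
Tree: B1–B2, B2–B3, B3–B4, B2–B5, B3–B6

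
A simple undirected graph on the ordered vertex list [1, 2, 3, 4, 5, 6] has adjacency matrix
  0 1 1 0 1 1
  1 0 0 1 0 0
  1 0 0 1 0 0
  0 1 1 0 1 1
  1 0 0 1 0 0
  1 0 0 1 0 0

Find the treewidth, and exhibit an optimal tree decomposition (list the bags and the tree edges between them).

Treewidth 2.
One optimal decomposition is:
Bags: B1 = {1, 3, 4}  B2 = {1, 4, 6}  B3 = {1, 4, 5}  B4 = {1, 2, 4}
Tree: B1–B2, B2–B3, B3–B4

Each bag holds 3 vertices, so the decomposition has width 2, which upper-bounds the treewidth. The edges 3–4–6–1–3 form a cycle, so G is not a tree and its treewidth is at least 2. Therefore the treewidth is 2.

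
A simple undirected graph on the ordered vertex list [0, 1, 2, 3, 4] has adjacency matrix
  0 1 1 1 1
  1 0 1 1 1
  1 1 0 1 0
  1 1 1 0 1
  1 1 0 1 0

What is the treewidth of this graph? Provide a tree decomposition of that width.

Treewidth 3.
One such decomposition:
Bags: B1 = {0, 1, 2, 3}  B2 = {0, 1, 3, 4}
Tree: B1–B2

Each bag holds 4 vertices, so the decomposition has width 3, which upper-bounds the treewidth. For the lower bound, the 4 vertices {0, 1, 2, 3} are pairwise adjacent, and any tree decomposition puts a clique entirely inside one bag — forcing width ≥ 3. Hence tw(G) = 3 exactly.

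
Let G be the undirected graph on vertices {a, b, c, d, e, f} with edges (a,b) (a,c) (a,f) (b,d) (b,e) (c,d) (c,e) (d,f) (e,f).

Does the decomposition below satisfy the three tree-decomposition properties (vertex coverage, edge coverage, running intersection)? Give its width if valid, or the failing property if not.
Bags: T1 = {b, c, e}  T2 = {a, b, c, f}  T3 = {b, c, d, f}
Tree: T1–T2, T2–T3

A tree decomposition must satisfy three properties: every vertex lies in some bag; for every edge, both endpoints lie together in some bag; and for every vertex, the bags containing it form a connected subtree. Here edge (f,e) lies in no bag, so the decomposition is invalid.

No — edge (f,e) lies in no bag.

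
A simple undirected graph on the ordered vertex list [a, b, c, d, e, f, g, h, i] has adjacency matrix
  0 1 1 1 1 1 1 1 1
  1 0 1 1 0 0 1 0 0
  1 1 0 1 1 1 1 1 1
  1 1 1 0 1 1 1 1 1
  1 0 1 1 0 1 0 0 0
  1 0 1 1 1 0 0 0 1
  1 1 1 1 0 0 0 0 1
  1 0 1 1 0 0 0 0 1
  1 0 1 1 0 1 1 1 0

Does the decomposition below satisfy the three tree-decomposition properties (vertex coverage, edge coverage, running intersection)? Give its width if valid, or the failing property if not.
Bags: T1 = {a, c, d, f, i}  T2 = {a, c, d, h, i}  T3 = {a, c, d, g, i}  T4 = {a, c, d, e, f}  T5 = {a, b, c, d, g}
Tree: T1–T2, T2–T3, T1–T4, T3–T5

Every vertex of G appears in some bag (union = {a, b, c, d, e, f, g, h, i}); every edge is covered by a bag; and for each vertex v the set of bags containing v is connected in the bag tree. The decomposition is therefore valid. The largest bag has 5 vertices, so the width is 4.

Yes; width 4.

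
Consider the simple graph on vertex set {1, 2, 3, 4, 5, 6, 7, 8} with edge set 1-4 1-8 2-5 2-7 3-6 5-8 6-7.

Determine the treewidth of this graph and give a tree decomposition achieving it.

Every bag has size at most 2, so the width is 2 − 1 = 1 and tw(G) ≤ 1. Since G has at least one edge (e.g. 4–1), it is not an edgeless graph, so tw(G) ≥ 1. Therefore the treewidth is 1.

Treewidth 1.
One such decomposition:
Bags: B1 = {1, 4}  B2 = {1, 8}  B3 = {5, 8}  B4 = {2, 5}  B5 = {2, 7}  B6 = {6, 7}  B7 = {3, 6}
Tree: B1–B2, B2–B3, B3–B4, B4–B5, B5–B6, B6–B7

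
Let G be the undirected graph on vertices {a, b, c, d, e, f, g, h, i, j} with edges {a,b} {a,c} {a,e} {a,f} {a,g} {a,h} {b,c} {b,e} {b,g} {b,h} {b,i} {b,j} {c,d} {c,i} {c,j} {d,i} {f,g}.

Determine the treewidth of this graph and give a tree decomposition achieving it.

Every bag has size at most 3, so the width is 3 − 1 = 2 and tw(G) ≤ 2. Conversely, {c, d, i} is a clique of size 3, and the vertices of any clique must share a bag in every tree decomposition; so some bag has ≥ 3 vertices and tw(G) ≥ 2. Hence tw(G) = 2 exactly.

Treewidth 2.
Bags: B1 = {b, c, i}  B2 = {a, b, c}  B3 = {a, b, e}  B4 = {c, d, i}  B5 = {b, c, j}  B6 = {a, b, g}  B7 = {a, b, h}  B8 = {a, f, g}
Tree: B1–B2, B2–B3, B1–B4, B1–B5, B3–B6, B3–B7, B6–B8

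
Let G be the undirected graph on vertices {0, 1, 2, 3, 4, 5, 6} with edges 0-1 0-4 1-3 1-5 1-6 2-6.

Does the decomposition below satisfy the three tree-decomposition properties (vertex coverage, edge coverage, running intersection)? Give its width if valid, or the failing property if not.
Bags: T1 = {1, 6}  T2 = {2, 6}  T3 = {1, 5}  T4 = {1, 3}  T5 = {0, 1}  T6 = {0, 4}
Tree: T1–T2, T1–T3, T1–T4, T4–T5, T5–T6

Yes; width 1.

Vertex coverage: the bags together contain {0, 1, 2, 3, 4, 5, 6}, the full vertex set. Edge coverage: each edge of G has both endpoints in at least one bag. Running intersection: for every vertex, the bags containing it form a connected subtree. All three properties hold, so this is a valid tree decomposition of width max|bag| − 1 = 1, and hence tw(G) ≤ 1.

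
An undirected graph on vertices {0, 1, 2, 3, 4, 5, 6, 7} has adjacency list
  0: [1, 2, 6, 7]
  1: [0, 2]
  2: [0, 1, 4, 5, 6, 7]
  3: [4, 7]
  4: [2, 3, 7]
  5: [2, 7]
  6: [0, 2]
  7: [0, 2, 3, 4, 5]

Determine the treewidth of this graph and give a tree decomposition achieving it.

Each bag holds 3 vertices, so the decomposition has width 2, which upper-bounds the treewidth. On the other hand G contains the 3-clique {0, 1, 2}. A clique must lie in a single bag of any decomposition, so no decomposition can have width below 2. Combining the bounds, tw(G) = 2.

Treewidth 2.
Bags: B1 = {0, 2, 7}  B2 = {2, 4, 7}  B3 = {0, 2, 6}  B4 = {0, 1, 2}  B5 = {2, 5, 7}  B6 = {3, 4, 7}
Tree: B1–B2, B1–B3, B3–B4, B1–B5, B2–B6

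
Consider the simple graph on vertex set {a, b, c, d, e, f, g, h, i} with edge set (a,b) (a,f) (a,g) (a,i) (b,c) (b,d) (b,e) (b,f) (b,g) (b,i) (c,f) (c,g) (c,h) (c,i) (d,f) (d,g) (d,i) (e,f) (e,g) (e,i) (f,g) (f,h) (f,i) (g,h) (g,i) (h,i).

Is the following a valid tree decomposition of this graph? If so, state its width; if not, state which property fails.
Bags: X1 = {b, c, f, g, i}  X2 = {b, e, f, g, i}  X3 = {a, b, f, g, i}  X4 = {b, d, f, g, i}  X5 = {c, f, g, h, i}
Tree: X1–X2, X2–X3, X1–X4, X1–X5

Yes; width 4.

Checking the three conditions: (i) the bags cover all of {a, b, c, d, e, f, g, h, i}; (ii) for each edge, some bag contains both endpoints; (iii) the bags containing any fixed vertex form a subtree. All hold, so the decomposition is valid with width 5 − 1 = 4.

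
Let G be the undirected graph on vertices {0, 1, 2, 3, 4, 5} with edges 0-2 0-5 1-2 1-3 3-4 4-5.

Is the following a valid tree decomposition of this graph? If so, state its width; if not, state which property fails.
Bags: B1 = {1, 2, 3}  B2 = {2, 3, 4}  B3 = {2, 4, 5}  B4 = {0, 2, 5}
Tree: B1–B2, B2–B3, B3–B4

Vertex coverage: the bags together contain {0, 1, 2, 3, 4, 5}, the full vertex set. Edge coverage: each edge of G has both endpoints in at least one bag. Running intersection: for every vertex, the bags containing it form a connected subtree. All three properties hold, so this is a valid tree decomposition of width max|bag| − 1 = 2, and hence tw(G) ≤ 2.

Yes; width 2.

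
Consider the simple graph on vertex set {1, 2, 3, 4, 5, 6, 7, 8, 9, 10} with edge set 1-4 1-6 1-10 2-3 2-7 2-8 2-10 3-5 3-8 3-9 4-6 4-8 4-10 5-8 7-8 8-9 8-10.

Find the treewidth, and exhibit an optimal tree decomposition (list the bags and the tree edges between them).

Every bag has size at most 3, so the width is 3 − 1 = 2 and tw(G) ≤ 2. For the lower bound, the 3 vertices {3, 8, 9} are pairwise adjacent, and any tree decomposition puts a clique entirely inside one bag — forcing width ≥ 2. Hence tw(G) = 2 exactly.

Treewidth 2.
One optimal decomposition is:
Bags: B1 = {2, 7, 8}  B2 = {2, 8, 10}  B3 = {2, 3, 8}  B4 = {4, 8, 10}  B5 = {1, 4, 10}  B6 = {1, 4, 6}  B7 = {3, 5, 8}  B8 = {3, 8, 9}
Tree: B1–B2, B2–B3, B2–B4, B4–B5, B5–B6, B3–B7, B7–B8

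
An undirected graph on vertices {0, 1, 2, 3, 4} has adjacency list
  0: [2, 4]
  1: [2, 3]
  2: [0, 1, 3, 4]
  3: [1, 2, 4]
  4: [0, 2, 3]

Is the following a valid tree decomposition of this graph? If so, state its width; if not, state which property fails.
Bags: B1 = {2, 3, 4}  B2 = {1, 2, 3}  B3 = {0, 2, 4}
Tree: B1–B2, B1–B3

Checking the three conditions: (i) the bags cover all of {0, 1, 2, 3, 4}; (ii) for each edge, some bag contains both endpoints; (iii) the bags containing any fixed vertex form a subtree. All hold, so the decomposition is valid with width 3 − 1 = 2.

Yes; width 2.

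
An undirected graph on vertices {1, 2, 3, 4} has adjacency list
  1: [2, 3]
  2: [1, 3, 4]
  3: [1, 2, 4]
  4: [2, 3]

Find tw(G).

A width-2 tree decomposition is:
Bags: B1 = {1, 2, 3}  B2 = {2, 3, 4}
Tree: B1–B2
The largest bag has 3 vertices, giving width 2; this decomposition certifies tw(G) ≤ 2. Conversely, {1, 2, 3} is a clique of size 3, and the vertices of any clique must share a bag in every tree decomposition; so some bag has ≥ 3 vertices and tw(G) ≥ 2. The upper and lower bounds meet at 2, so that is the treewidth.

2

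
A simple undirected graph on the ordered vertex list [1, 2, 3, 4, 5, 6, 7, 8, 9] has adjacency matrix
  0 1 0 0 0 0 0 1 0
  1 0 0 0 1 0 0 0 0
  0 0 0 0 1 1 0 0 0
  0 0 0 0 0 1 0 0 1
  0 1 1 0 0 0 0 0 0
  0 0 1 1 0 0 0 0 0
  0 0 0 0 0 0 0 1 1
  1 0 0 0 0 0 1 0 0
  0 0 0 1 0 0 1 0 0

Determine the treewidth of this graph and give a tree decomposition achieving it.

Treewidth 2.
One such decomposition:
Bags: B1 = {4, 6, 9}  B2 = {6, 7, 9}  B3 = {6, 7, 8}  B4 = {1, 6, 8}  B5 = {1, 2, 6}  B6 = {2, 5, 6}  B7 = {3, 5, 6}
Tree: B1–B2, B2–B3, B3–B4, B4–B5, B5–B6, B6–B7

Each bag holds 3 vertices, so the decomposition has width 2, which upper-bounds the treewidth. Since 6–4–9–7–8–1–2–5–3–6 is a cycle in G, G is not acyclic. Forests are exactly the graphs of treewidth ≤ 1, so tw(G) ≥ 2. Therefore the treewidth is 2.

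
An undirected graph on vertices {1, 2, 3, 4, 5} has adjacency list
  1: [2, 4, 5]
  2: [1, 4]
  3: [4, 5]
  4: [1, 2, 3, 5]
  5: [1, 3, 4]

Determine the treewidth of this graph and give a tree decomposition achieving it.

Treewidth 2.
One such decomposition:
Bags: B1 = {1, 2, 4}  B2 = {1, 4, 5}  B3 = {3, 4, 5}
Tree: B1–B2, B2–B3

Every bag has size at most 3, so the width is 3 − 1 = 2 and tw(G) ≤ 2. Conversely, {1, 2, 4} is a clique of size 3, and the vertices of any clique must share a bag in every tree decomposition; so some bag has ≥ 3 vertices and tw(G) ≥ 2. The upper and lower bounds meet at 2, so that is the treewidth.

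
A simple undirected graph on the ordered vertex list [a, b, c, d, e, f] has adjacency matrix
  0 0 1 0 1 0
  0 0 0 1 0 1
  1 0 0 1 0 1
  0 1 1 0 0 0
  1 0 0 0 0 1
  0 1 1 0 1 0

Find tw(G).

2

A width-2 tree decomposition is:
Bags: B1 = {b, d, f}  B2 = {c, d, f}  B3 = {c, e, f}  B4 = {a, c, e}
Tree: B1–B2, B2–B3, B3–B4
Each bag holds 3 vertices, so the decomposition has width 2, which upper-bounds the treewidth. The edges b–d–c–f–b form a cycle, so G is not a tree and its treewidth is at least 2. Therefore the treewidth is 2.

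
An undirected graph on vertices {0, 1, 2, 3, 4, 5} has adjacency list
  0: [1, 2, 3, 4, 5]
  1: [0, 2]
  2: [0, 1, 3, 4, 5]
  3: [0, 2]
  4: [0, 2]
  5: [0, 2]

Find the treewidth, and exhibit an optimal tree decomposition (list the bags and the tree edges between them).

Every bag has size at most 3, so the width is 3 − 1 = 2 and tw(G) ≤ 2. On the other hand G contains the 3-clique {0, 1, 2}. A clique must lie in a single bag of any decomposition, so no decomposition can have width below 2. Hence tw(G) = 2 exactly.

Treewidth 2.
Bags: B1 = {0, 2, 3}  B2 = {0, 1, 2}  B3 = {0, 2, 4}  B4 = {0, 2, 5}
Tree: B1–B2, B2–B3, B1–B4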